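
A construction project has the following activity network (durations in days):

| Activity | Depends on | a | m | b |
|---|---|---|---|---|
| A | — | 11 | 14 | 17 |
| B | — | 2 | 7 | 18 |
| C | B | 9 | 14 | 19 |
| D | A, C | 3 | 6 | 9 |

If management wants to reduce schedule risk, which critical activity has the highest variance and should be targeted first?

te_A = (11 + 4·14 + 17)/6 = 84/6 = 14; σ²_A = ((17−11)/6)² = 1.000
te_B = (2 + 4·7 + 18)/6 = 48/6 = 8; σ²_B = ((18−2)/6)² = 7.111
te_C = (9 + 4·14 + 19)/6 = 84/6 = 14; σ²_C = ((19−9)/6)² = 2.778
te_D = (3 + 4·6 + 9)/6 = 36/6 = 6; σ²_D = ((9−3)/6)² = 1.000

Forward pass:
ES_A = 0; EF_A = 14
ES_B = 0; EF_B = 8
ES_C = 8; EF_C = 8+14 = 22
ES_D = max(EF_A=14, EF_C=22) = 22; EF_D = 22+6 = 28
Expected project duration μ = 28 days. Critical path: B → C → D.

Variances on critical path: σ²_B=7.111, σ²_C=2.778, σ²_D=1.000.
Largest is σ²_B = 7.111.

B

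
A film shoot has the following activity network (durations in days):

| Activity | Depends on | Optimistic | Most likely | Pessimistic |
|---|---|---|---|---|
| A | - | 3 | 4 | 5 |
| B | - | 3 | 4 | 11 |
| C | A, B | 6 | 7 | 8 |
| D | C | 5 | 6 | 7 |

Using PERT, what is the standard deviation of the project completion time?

1.41 days

te_A = (3 + 4·4 + 5)/6 = 24/6 = 4; σ²_A = ((5−3)/6)² = 0.111
te_B = (3 + 4·4 + 11)/6 = 30/6 = 5; σ²_B = ((11−3)/6)² = 1.778
te_C = (6 + 4·7 + 8)/6 = 42/6 = 7; σ²_C = ((8−6)/6)² = 0.111
te_D = (5 + 4·6 + 7)/6 = 36/6 = 6; σ²_D = ((7−5)/6)² = 0.111

Forward pass:
ES_A = 0; EF_A = 4
ES_B = 0; EF_B = 5
ES_C = max(EF_A=4, EF_B=5) = 5; EF_C = 5+7 = 12
ES_D = 12; EF_D = 12+6 = 18
Expected project duration μ = 18 days. Critical path: B → C → D.

Variance along critical path = 1.778 + 0.111 + 0.111 = 2.000
σ = √2.000 = 1.414 days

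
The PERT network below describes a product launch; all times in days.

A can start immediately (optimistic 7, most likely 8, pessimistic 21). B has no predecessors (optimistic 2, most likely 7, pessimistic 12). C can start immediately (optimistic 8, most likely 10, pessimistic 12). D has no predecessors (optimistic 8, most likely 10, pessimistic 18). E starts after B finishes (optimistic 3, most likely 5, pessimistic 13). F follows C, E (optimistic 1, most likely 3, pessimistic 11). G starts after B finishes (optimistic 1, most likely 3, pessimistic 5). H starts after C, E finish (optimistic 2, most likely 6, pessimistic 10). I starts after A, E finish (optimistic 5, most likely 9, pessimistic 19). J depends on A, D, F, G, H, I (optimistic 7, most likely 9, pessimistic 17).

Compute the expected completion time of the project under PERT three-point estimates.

33 days

te_A = (7 + 4·8 + 21)/6 = 60/6 = 10
te_B = (2 + 4·7 + 12)/6 = 42/6 = 7
te_C = (8 + 4·10 + 12)/6 = 60/6 = 10
te_D = (8 + 4·10 + 18)/6 = 66/6 = 11
te_E = (3 + 4·5 + 13)/6 = 36/6 = 6
te_F = (1 + 4·3 + 11)/6 = 24/6 = 4
te_G = (1 + 4·3 + 5)/6 = 18/6 = 3
te_H = (2 + 4·6 + 10)/6 = 36/6 = 6
te_I = (5 + 4·9 + 19)/6 = 60/6 = 10
te_J = (7 + 4·9 + 17)/6 = 60/6 = 10

Forward pass:
ES_A = 0; EF_A = 10
ES_B = 0; EF_B = 7
ES_C = 0; EF_C = 10
ES_D = 0; EF_D = 11
ES_E = 7; EF_E = 7+6 = 13
ES_F = max(EF_C=10, EF_E=13) = 13; EF_F = 13+4 = 17
ES_G = 7; EF_G = 7+3 = 10
ES_H = max(EF_C=10, EF_E=13) = 13; EF_H = 13+6 = 19
ES_I = max(EF_A=10, EF_E=13) = 13; EF_I = 13+10 = 23
ES_J = max(EF_A=10, EF_D=11, EF_F=17, EF_G=10, EF_H=19, EF_I=23) = 23; EF_J = 23+10 = 33
Expected project duration μ = 33 days. Critical path: B → E → I → J.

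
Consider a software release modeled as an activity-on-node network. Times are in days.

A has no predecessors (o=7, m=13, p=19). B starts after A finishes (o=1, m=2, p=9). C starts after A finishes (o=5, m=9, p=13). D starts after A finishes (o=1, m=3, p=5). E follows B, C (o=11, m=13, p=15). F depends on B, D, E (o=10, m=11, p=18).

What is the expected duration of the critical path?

47 days

te_A = (7 + 4·13 + 19)/6 = 78/6 = 13
te_B = (1 + 4·2 + 9)/6 = 18/6 = 3
te_C = (5 + 4·9 + 13)/6 = 54/6 = 9
te_D = (1 + 4·3 + 5)/6 = 18/6 = 3
te_E = (11 + 4·13 + 15)/6 = 78/6 = 13
te_F = (10 + 4·11 + 18)/6 = 72/6 = 12

Forward pass:
ES_A = 0; EF_A = 13
ES_B = 13; EF_B = 13+3 = 16
ES_C = 13; EF_C = 13+9 = 22
ES_D = 13; EF_D = 13+3 = 16
ES_E = max(EF_B=16, EF_C=22) = 22; EF_E = 22+13 = 35
ES_F = max(EF_B=16, EF_D=16, EF_E=35) = 35; EF_F = 35+12 = 47
Expected project duration μ = 47 days. Critical path: A → C → E → F.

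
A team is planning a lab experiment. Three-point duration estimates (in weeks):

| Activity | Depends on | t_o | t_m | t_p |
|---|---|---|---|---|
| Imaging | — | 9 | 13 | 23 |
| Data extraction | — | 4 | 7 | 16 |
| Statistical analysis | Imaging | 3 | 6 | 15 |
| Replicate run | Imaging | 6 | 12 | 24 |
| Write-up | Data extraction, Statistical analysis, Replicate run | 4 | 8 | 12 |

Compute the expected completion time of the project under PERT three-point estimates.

te_Imaging = (9 + 4·13 + 23)/6 = 84/6 = 14
te_Data extraction = (4 + 4·7 + 16)/6 = 48/6 = 8
te_Statistical analysis = (3 + 4·6 + 15)/6 = 42/6 = 7
te_Replicate run = (6 + 4·12 + 24)/6 = 78/6 = 13
te_Write-up = (4 + 4·8 + 12)/6 = 48/6 = 8

Forward pass:
ES_Imaging = 0; EF_Imaging = 14
ES_Data extraction = 0; EF_Data extraction = 8
ES_Statistical analysis = 14; EF_Statistical analysis = 14+7 = 21
ES_Replicate run = 14; EF_Replicate run = 14+13 = 27
ES_Write-up = max(EF_Data extraction=8, EF_Statistical analysis=21, EF_Replicate run=27) = 27; EF_Write-up = 27+8 = 35
Expected project duration μ = 35 weeks. Critical path: Imaging → Replicate run → Write-up.

35 weeks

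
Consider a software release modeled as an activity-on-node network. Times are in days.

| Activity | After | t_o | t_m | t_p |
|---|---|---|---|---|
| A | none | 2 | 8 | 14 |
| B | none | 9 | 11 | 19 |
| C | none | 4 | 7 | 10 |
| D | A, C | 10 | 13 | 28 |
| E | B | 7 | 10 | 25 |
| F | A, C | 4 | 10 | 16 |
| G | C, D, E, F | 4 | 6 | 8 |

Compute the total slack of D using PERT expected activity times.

te_A = (2 + 4·8 + 14)/6 = 48/6 = 8
te_B = (9 + 4·11 + 19)/6 = 72/6 = 12
te_C = (4 + 4·7 + 10)/6 = 42/6 = 7
te_D = (10 + 4·13 + 28)/6 = 90/6 = 15
te_E = (7 + 4·10 + 25)/6 = 72/6 = 12
te_F = (4 + 4·10 + 16)/6 = 60/6 = 10
te_G = (4 + 4·6 + 8)/6 = 36/6 = 6

Forward pass:
ES_A = 0; EF_A = 8
ES_B = 0; EF_B = 12
ES_C = 0; EF_C = 7
ES_D = max(EF_A=8, EF_C=7) = 8; EF_D = 8+15 = 23
ES_E = 12; EF_E = 12+12 = 24
ES_F = max(EF_A=8, EF_C=7) = 8; EF_F = 8+10 = 18
ES_G = max(EF_C=7, EF_D=23, EF_E=24, EF_F=18) = 24; EF_G = 24+6 = 30
Expected project duration μ = 30 days. Critical path: B → E → G.

Backward pass:
LF_G = 30; LS_G = 30−6 = 24
LF_F = LS_G = 24; LS_F = 24−10 = 14
LF_E = LS_G = 24; LS_E = 24−12 = 12
LF_D = LS_G = 24; LS_D = 24−15 = 9
LF_C = min(LS_D=9, LS_F=14, LS_G=24) = 9; LS_C = 9−7 = 2
LF_B = LS_E = 12; LS_B = 12−12 = 0
LF_A = min(LS_D=9, LS_F=14) = 9; LS_A = 9−8 = 1
Slack_D = LS_D − ES_D = 9 − 8 = 1

1 days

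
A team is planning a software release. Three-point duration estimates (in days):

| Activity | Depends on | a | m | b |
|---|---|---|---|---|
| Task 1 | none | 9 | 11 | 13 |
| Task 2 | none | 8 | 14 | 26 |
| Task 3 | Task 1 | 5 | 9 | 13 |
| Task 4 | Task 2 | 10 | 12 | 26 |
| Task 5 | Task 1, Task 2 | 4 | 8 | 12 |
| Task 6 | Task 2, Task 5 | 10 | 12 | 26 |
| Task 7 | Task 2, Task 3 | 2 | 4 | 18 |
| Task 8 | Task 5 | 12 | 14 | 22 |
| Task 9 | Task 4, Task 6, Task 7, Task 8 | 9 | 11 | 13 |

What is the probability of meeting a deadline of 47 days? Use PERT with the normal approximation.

0.296

te_Task 1 = (9 + 4·11 + 13)/6 = 66/6 = 11; σ²_Task 1 = ((13−9)/6)² = 0.444
te_Task 2 = (8 + 4·14 + 26)/6 = 90/6 = 15; σ²_Task 2 = ((26−8)/6)² = 9.000
te_Task 3 = (5 + 4·9 + 13)/6 = 54/6 = 9; σ²_Task 3 = ((13−5)/6)² = 1.778
te_Task 4 = (10 + 4·12 + 26)/6 = 84/6 = 14; σ²_Task 4 = ((26−10)/6)² = 7.111
te_Task 5 = (4 + 4·8 + 12)/6 = 48/6 = 8; σ²_Task 5 = ((12−4)/6)² = 1.778
te_Task 6 = (10 + 4·12 + 26)/6 = 84/6 = 14; σ²_Task 6 = ((26−10)/6)² = 7.111
te_Task 7 = (2 + 4·4 + 18)/6 = 36/6 = 6; σ²_Task 7 = ((18−2)/6)² = 7.111
te_Task 8 = (12 + 4·14 + 22)/6 = 90/6 = 15; σ²_Task 8 = ((22−12)/6)² = 2.778
te_Task 9 = (9 + 4·11 + 13)/6 = 66/6 = 11; σ²_Task 9 = ((13−9)/6)² = 0.444

Forward pass:
ES_Task 1 = 0; EF_Task 1 = 11
ES_Task 2 = 0; EF_Task 2 = 15
ES_Task 3 = 11; EF_Task 3 = 11+9 = 20
ES_Task 4 = 15; EF_Task 4 = 15+14 = 29
ES_Task 5 = max(EF_Task 1=11, EF_Task 2=15) = 15; EF_Task 5 = 15+8 = 23
ES_Task 6 = max(EF_Task 2=15, EF_Task 5=23) = 23; EF_Task 6 = 23+14 = 37
ES_Task 7 = max(EF_Task 2=15, EF_Task 3=20) = 20; EF_Task 7 = 20+6 = 26
ES_Task 8 = 23; EF_Task 8 = 23+15 = 38
ES_Task 9 = max(EF_Task 4=29, EF_Task 6=37, EF_Task 7=26, EF_Task 8=38) = 38; EF_Task 9 = 38+11 = 49
Expected project duration μ = 49 days. Critical path: Task 2 → Task 5 → Task 8 → Task 9.

Variance along critical path = 9.000 + 1.778 + 2.778 + 0.444 = 14.000; σ = √14.000 = 3.742 days.
Z = (47 − 49) / 3.742 = -0.535
P(T ≤ 47) = Φ(-0.535) ≈ 0.296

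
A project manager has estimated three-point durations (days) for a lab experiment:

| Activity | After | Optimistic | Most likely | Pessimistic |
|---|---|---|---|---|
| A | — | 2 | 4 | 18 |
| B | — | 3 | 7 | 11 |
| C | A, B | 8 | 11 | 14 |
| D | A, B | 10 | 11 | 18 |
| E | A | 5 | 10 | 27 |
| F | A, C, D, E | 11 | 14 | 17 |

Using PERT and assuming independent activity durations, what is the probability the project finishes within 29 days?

te_A = (2 + 4·4 + 18)/6 = 36/6 = 6; σ²_A = ((18−2)/6)² = 7.111
te_B = (3 + 4·7 + 11)/6 = 42/6 = 7; σ²_B = ((11−3)/6)² = 1.778
te_C = (8 + 4·11 + 14)/6 = 66/6 = 11; σ²_C = ((14−8)/6)² = 1.000
te_D = (10 + 4·11 + 18)/6 = 72/6 = 12; σ²_D = ((18−10)/6)² = 1.778
te_E = (5 + 4·10 + 27)/6 = 72/6 = 12; σ²_E = ((27−5)/6)² = 13.444
te_F = (11 + 4·14 + 17)/6 = 84/6 = 14; σ²_F = ((17−11)/6)² = 1.000

Forward pass:
ES_A = 0; EF_A = 6
ES_B = 0; EF_B = 7
ES_C = max(EF_A=6, EF_B=7) = 7; EF_C = 7+11 = 18
ES_D = max(EF_A=6, EF_B=7) = 7; EF_D = 7+12 = 19
ES_E = 6; EF_E = 6+12 = 18
ES_F = max(EF_A=6, EF_C=18, EF_D=19, EF_E=18) = 19; EF_F = 19+14 = 33
Expected project duration μ = 33 days. Critical path: B → D → F.

Variance along critical path = 1.778 + 1.778 + 1.000 = 4.556; σ = √4.556 = 2.134 days.
Z = (29 − 33) / 2.134 = -1.874
P(T ≤ 29) = Φ(-1.874) ≈ 0.030

0.030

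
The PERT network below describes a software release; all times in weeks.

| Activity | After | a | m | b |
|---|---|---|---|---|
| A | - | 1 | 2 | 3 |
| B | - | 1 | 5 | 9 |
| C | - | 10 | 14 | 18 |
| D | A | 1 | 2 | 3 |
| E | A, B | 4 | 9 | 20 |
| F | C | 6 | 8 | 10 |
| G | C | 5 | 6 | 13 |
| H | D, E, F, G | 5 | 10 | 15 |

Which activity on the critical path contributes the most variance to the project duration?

H

te_A = (1 + 4·2 + 3)/6 = 12/6 = 2; σ²_A = ((3−1)/6)² = 0.111
te_B = (1 + 4·5 + 9)/6 = 30/6 = 5; σ²_B = ((9−1)/6)² = 1.778
te_C = (10 + 4·14 + 18)/6 = 84/6 = 14; σ²_C = ((18−10)/6)² = 1.778
te_D = (1 + 4·2 + 3)/6 = 12/6 = 2; σ²_D = ((3−1)/6)² = 0.111
te_E = (4 + 4·9 + 20)/6 = 60/6 = 10; σ²_E = ((20−4)/6)² = 7.111
te_F = (6 + 4·8 + 10)/6 = 48/6 = 8; σ²_F = ((10−6)/6)² = 0.444
te_G = (5 + 4·6 + 13)/6 = 42/6 = 7; σ²_G = ((13−5)/6)² = 1.778
te_H = (5 + 4·10 + 15)/6 = 60/6 = 10; σ²_H = ((15−5)/6)² = 2.778

Forward pass:
ES_A = 0; EF_A = 2
ES_B = 0; EF_B = 5
ES_C = 0; EF_C = 14
ES_D = 2; EF_D = 2+2 = 4
ES_E = max(EF_A=2, EF_B=5) = 5; EF_E = 5+10 = 15
ES_F = 14; EF_F = 14+8 = 22
ES_G = 14; EF_G = 14+7 = 21
ES_H = max(EF_D=4, EF_E=15, EF_F=22, EF_G=21) = 22; EF_H = 22+10 = 32
Expected project duration μ = 32 weeks. Critical path: C → F → H.

Variances on critical path: σ²_C=1.778, σ²_F=0.444, σ²_H=2.778.
Largest is σ²_H = 2.778.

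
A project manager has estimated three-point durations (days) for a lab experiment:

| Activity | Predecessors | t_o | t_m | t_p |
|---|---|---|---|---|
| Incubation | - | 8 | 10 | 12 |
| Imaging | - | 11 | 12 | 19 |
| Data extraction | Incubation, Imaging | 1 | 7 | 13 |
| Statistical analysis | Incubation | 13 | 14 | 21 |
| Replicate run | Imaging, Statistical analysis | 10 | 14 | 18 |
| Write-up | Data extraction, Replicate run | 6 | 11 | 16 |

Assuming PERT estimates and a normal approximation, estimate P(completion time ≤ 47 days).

te_Incubation = (8 + 4·10 + 12)/6 = 60/6 = 10; σ²_Incubation = ((12−8)/6)² = 0.444
te_Imaging = (11 + 4·12 + 19)/6 = 78/6 = 13; σ²_Imaging = ((19−11)/6)² = 1.778
te_Data extraction = (1 + 4·7 + 13)/6 = 42/6 = 7; σ²_Data extraction = ((13−1)/6)² = 4.000
te_Statistical analysis = (13 + 4·14 + 21)/6 = 90/6 = 15; σ²_Statistical analysis = ((21−13)/6)² = 1.778
te_Replicate run = (10 + 4·14 + 18)/6 = 84/6 = 14; σ²_Replicate run = ((18−10)/6)² = 1.778
te_Write-up = (6 + 4·11 + 16)/6 = 66/6 = 11; σ²_Write-up = ((16−6)/6)² = 2.778

Forward pass:
ES_Incubation = 0; EF_Incubation = 10
ES_Imaging = 0; EF_Imaging = 13
ES_Data extraction = max(EF_Incubation=10, EF_Imaging=13) = 13; EF_Data extraction = 13+7 = 20
ES_Statistical analysis = 10; EF_Statistical analysis = 10+15 = 25
ES_Replicate run = max(EF_Imaging=13, EF_Statistical analysis=25) = 25; EF_Replicate run = 25+14 = 39
ES_Write-up = max(EF_Data extraction=20, EF_Replicate run=39) = 39; EF_Write-up = 39+11 = 50
Expected project duration μ = 50 days. Critical path: Incubation → Statistical analysis → Replicate run → Write-up.

Variance along critical path = 0.444 + 1.778 + 1.778 + 2.778 = 6.778; σ = √6.778 = 2.603 days.
Z = (47 − 50) / 2.603 = -1.152
P(T ≤ 47) = Φ(-1.152) ≈ 0.125

0.125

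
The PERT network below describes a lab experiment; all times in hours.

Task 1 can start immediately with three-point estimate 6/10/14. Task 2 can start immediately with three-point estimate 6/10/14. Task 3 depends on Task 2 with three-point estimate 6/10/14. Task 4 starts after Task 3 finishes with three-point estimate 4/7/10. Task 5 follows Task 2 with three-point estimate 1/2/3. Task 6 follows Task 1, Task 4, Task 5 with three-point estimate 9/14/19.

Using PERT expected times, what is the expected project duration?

41 hours

te_Task 1 = (6 + 4·10 + 14)/6 = 60/6 = 10
te_Task 2 = (6 + 4·10 + 14)/6 = 60/6 = 10
te_Task 3 = (6 + 4·10 + 14)/6 = 60/6 = 10
te_Task 4 = (4 + 4·7 + 10)/6 = 42/6 = 7
te_Task 5 = (1 + 4·2 + 3)/6 = 12/6 = 2
te_Task 6 = (9 + 4·14 + 19)/6 = 84/6 = 14

Forward pass:
ES_Task 1 = 0; EF_Task 1 = 10
ES_Task 2 = 0; EF_Task 2 = 10
ES_Task 3 = 10; EF_Task 3 = 10+10 = 20
ES_Task 4 = 20; EF_Task 4 = 20+7 = 27
ES_Task 5 = 10; EF_Task 5 = 10+2 = 12
ES_Task 6 = max(EF_Task 1=10, EF_Task 4=27, EF_Task 5=12) = 27; EF_Task 6 = 27+14 = 41
Expected project duration μ = 41 hours. Critical path: Task 2 → Task 3 → Task 4 → Task 6.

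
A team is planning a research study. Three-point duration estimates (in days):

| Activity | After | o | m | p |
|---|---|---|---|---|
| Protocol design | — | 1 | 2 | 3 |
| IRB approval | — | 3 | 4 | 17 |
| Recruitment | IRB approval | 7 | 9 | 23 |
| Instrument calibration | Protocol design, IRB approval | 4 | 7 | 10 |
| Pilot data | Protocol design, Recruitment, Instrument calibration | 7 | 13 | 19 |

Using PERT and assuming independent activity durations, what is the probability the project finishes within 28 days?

0.312

te_Protocol design = (1 + 4·2 + 3)/6 = 12/6 = 2; σ²_Protocol design = ((3−1)/6)² = 0.111
te_IRB approval = (3 + 4·4 + 17)/6 = 36/6 = 6; σ²_IRB approval = ((17−3)/6)² = 5.444
te_Recruitment = (7 + 4·9 + 23)/6 = 66/6 = 11; σ²_Recruitment = ((23−7)/6)² = 7.111
te_Instrument calibration = (4 + 4·7 + 10)/6 = 42/6 = 7; σ²_Instrument calibration = ((10−4)/6)² = 1.000
te_Pilot data = (7 + 4·13 + 19)/6 = 78/6 = 13; σ²_Pilot data = ((19−7)/6)² = 4.000

Forward pass:
ES_Protocol design = 0; EF_Protocol design = 2
ES_IRB approval = 0; EF_IRB approval = 6
ES_Recruitment = 6; EF_Recruitment = 6+11 = 17
ES_Instrument calibration = max(EF_Protocol design=2, EF_IRB approval=6) = 6; EF_Instrument calibration = 6+7 = 13
ES_Pilot data = max(EF_Protocol design=2, EF_Recruitment=17, EF_Instrument calibration=13) = 17; EF_Pilot data = 17+13 = 30
Expected project duration μ = 30 days. Critical path: IRB approval → Recruitment → Pilot data.

Variance along critical path = 5.444 + 7.111 + 4.000 = 16.556; σ = √16.556 = 4.069 days.
Z = (28 − 30) / 4.069 = -0.492
P(T ≤ 28) = Φ(-0.492) ≈ 0.312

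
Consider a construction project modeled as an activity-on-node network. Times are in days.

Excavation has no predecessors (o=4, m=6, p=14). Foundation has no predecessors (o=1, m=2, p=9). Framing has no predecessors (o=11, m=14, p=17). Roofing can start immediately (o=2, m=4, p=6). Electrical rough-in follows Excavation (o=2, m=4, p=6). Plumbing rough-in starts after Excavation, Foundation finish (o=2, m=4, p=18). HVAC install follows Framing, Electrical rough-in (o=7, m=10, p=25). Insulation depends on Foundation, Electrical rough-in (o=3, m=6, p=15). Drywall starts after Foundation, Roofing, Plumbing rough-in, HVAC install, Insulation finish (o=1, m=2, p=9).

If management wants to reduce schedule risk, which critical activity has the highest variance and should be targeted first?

te_Excavation = (4 + 4·6 + 14)/6 = 42/6 = 7; σ²_Excavation = ((14−4)/6)² = 2.778
te_Foundation = (1 + 4·2 + 9)/6 = 18/6 = 3; σ²_Foundation = ((9−1)/6)² = 1.778
te_Framing = (11 + 4·14 + 17)/6 = 84/6 = 14; σ²_Framing = ((17−11)/6)² = 1.000
te_Roofing = (2 + 4·4 + 6)/6 = 24/6 = 4; σ²_Roofing = ((6−2)/6)² = 0.444
te_Electrical rough-in = (2 + 4·4 + 6)/6 = 24/6 = 4; σ²_Electrical rough-in = ((6−2)/6)² = 0.444
te_Plumbing rough-in = (2 + 4·4 + 18)/6 = 36/6 = 6; σ²_Plumbing rough-in = ((18−2)/6)² = 7.111
te_HVAC install = (7 + 4·10 + 25)/6 = 72/6 = 12; σ²_HVAC install = ((25−7)/6)² = 9.000
te_Insulation = (3 + 4·6 + 15)/6 = 42/6 = 7; σ²_Insulation = ((15−3)/6)² = 4.000
te_Drywall = (1 + 4·2 + 9)/6 = 18/6 = 3; σ²_Drywall = ((9−1)/6)² = 1.778

Forward pass:
ES_Excavation = 0; EF_Excavation = 7
ES_Foundation = 0; EF_Foundation = 3
ES_Framing = 0; EF_Framing = 14
ES_Roofing = 0; EF_Roofing = 4
ES_Electrical rough-in = 7; EF_Electrical rough-in = 7+4 = 11
ES_Plumbing rough-in = max(EF_Excavation=7, EF_Foundation=3) = 7; EF_Plumbing rough-in = 7+6 = 13
ES_HVAC install = max(EF_Framing=14, EF_Electrical rough-in=11) = 14; EF_HVAC install = 14+12 = 26
ES_Insulation = max(EF_Foundation=3, EF_Electrical rough-in=11) = 11; EF_Insulation = 11+7 = 18
ES_Drywall = max(EF_Foundation=3, EF_Roofing=4, EF_Plumbing rough-in=13, EF_HVAC install=26, EF_Insulation=18) = 26; EF_Drywall = 26+3 = 29
Expected project duration μ = 29 days. Critical path: Framing → HVAC install → Drywall.

Variances on critical path: σ²_Framing=1.000, σ²_HVAC install=9.000, σ²_Drywall=1.778.
Largest is σ²_HVAC install = 9.000.

HVAC install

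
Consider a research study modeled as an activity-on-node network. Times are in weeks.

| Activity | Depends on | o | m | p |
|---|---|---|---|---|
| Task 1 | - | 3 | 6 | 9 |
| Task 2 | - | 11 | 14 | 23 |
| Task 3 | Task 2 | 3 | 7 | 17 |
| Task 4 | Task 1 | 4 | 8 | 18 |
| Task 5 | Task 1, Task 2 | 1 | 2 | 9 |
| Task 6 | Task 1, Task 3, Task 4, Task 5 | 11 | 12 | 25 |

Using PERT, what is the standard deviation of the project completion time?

te_Task 1 = (3 + 4·6 + 9)/6 = 36/6 = 6; σ²_Task 1 = ((9−3)/6)² = 1.000
te_Task 2 = (11 + 4·14 + 23)/6 = 90/6 = 15; σ²_Task 2 = ((23−11)/6)² = 4.000
te_Task 3 = (3 + 4·7 + 17)/6 = 48/6 = 8; σ²_Task 3 = ((17−3)/6)² = 5.444
te_Task 4 = (4 + 4·8 + 18)/6 = 54/6 = 9; σ²_Task 4 = ((18−4)/6)² = 5.444
te_Task 5 = (1 + 4·2 + 9)/6 = 18/6 = 3; σ²_Task 5 = ((9−1)/6)² = 1.778
te_Task 6 = (11 + 4·12 + 25)/6 = 84/6 = 14; σ²_Task 6 = ((25−11)/6)² = 5.444

Forward pass:
ES_Task 1 = 0; EF_Task 1 = 6
ES_Task 2 = 0; EF_Task 2 = 15
ES_Task 3 = 15; EF_Task 3 = 15+8 = 23
ES_Task 4 = 6; EF_Task 4 = 6+9 = 15
ES_Task 5 = max(EF_Task 1=6, EF_Task 2=15) = 15; EF_Task 5 = 15+3 = 18
ES_Task 6 = max(EF_Task 1=6, EF_Task 3=23, EF_Task 4=15, EF_Task 5=18) = 23; EF_Task 6 = 23+14 = 37
Expected project duration μ = 37 weeks. Critical path: Task 2 → Task 3 → Task 6.

Variance along critical path = 4.000 + 5.444 + 5.444 = 14.889
σ = √14.889 = 3.859 weeks

3.86 weeks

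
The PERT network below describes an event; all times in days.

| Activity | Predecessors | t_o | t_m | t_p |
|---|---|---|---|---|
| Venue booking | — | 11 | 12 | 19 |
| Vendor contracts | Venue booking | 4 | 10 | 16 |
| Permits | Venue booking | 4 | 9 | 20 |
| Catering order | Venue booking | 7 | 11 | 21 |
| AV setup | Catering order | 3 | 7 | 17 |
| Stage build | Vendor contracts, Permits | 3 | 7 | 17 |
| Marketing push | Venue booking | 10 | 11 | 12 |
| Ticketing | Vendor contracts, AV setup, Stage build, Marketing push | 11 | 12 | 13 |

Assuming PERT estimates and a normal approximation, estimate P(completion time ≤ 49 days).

te_Venue booking = (11 + 4·12 + 19)/6 = 78/6 = 13; σ²_Venue booking = ((19−11)/6)² = 1.778
te_Vendor contracts = (4 + 4·10 + 16)/6 = 60/6 = 10; σ²_Vendor contracts = ((16−4)/6)² = 4.000
te_Permits = (4 + 4·9 + 20)/6 = 60/6 = 10; σ²_Permits = ((20−4)/6)² = 7.111
te_Catering order = (7 + 4·11 + 21)/6 = 72/6 = 12; σ²_Catering order = ((21−7)/6)² = 5.444
te_AV setup = (3 + 4·7 + 17)/6 = 48/6 = 8; σ²_AV setup = ((17−3)/6)² = 5.444
te_Stage build = (3 + 4·7 + 17)/6 = 48/6 = 8; σ²_Stage build = ((17−3)/6)² = 5.444
te_Marketing push = (10 + 4·11 + 12)/6 = 66/6 = 11; σ²_Marketing push = ((12−10)/6)² = 0.111
te_Ticketing = (11 + 4·12 + 13)/6 = 72/6 = 12; σ²_Ticketing = ((13−11)/6)² = 0.111

Forward pass:
ES_Venue booking = 0; EF_Venue booking = 13
ES_Vendor contracts = 13; EF_Vendor contracts = 13+10 = 23
ES_Permits = 13; EF_Permits = 13+10 = 23
ES_Catering order = 13; EF_Catering order = 13+12 = 25
ES_AV setup = 25; EF_AV setup = 25+8 = 33
ES_Stage build = max(EF_Vendor contracts=23, EF_Permits=23) = 23; EF_Stage build = 23+8 = 31
ES_Marketing push = 13; EF_Marketing push = 13+11 = 24
ES_Ticketing = max(EF_Vendor contracts=23, EF_AV setup=33, EF_Stage build=31, EF_Marketing push=24) = 33; EF_Ticketing = 33+12 = 45
Expected project duration μ = 45 days. Critical path: Venue booking → Catering order → AV setup → Ticketing.

Variance along critical path = 1.778 + 5.444 + 5.444 + 0.111 = 12.778; σ = √12.778 = 3.575 days.
Z = (49 − 45) / 3.575 = 1.119
P(T ≤ 49) = Φ(1.119) ≈ 0.868

0.868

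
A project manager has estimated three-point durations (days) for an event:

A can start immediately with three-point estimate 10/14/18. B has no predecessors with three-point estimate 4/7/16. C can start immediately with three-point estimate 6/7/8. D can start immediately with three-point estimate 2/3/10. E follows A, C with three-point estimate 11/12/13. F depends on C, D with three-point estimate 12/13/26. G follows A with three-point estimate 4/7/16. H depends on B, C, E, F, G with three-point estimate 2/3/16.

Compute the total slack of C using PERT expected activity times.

4 days

te_A = (10 + 4·14 + 18)/6 = 84/6 = 14
te_B = (4 + 4·7 + 16)/6 = 48/6 = 8
te_C = (6 + 4·7 + 8)/6 = 42/6 = 7
te_D = (2 + 4·3 + 10)/6 = 24/6 = 4
te_E = (11 + 4·12 + 13)/6 = 72/6 = 12
te_F = (12 + 4·13 + 26)/6 = 90/6 = 15
te_G = (4 + 4·7 + 16)/6 = 48/6 = 8
te_H = (2 + 4·3 + 16)/6 = 30/6 = 5

Forward pass:
ES_A = 0; EF_A = 14
ES_B = 0; EF_B = 8
ES_C = 0; EF_C = 7
ES_D = 0; EF_D = 4
ES_E = max(EF_A=14, EF_C=7) = 14; EF_E = 14+12 = 26
ES_F = max(EF_C=7, EF_D=4) = 7; EF_F = 7+15 = 22
ES_G = 14; EF_G = 14+8 = 22
ES_H = max(EF_B=8, EF_C=7, EF_E=26, EF_F=22, EF_G=22) = 26; EF_H = 26+5 = 31
Expected project duration μ = 31 days. Critical path: A → E → H.

Backward pass:
LF_H = 31; LS_H = 31−5 = 26
LF_G = LS_H = 26; LS_G = 26−8 = 18
LF_F = LS_H = 26; LS_F = 26−15 = 11
LF_E = LS_H = 26; LS_E = 26−12 = 14
LF_D = LS_F = 11; LS_D = 11−4 = 7
LF_C = min(LS_E=14, LS_F=11, LS_H=26) = 11; LS_C = 11−7 = 4
LF_B = LS_H = 26; LS_B = 26−8 = 18
LF_A = min(LS_E=14, LS_G=18) = 14; LS_A = 14−14 = 0
Slack_C = LS_C − ES_C = 4 − 0 = 4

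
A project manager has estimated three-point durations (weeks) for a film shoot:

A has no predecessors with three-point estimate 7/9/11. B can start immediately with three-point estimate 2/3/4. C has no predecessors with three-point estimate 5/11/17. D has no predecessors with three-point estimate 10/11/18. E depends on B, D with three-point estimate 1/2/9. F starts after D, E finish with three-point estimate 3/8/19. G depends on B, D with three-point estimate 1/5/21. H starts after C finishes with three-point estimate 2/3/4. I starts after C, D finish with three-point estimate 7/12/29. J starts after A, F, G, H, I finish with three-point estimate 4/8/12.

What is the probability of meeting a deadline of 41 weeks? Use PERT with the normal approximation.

0.955

te_A = (7 + 4·9 + 11)/6 = 54/6 = 9; σ²_A = ((11−7)/6)² = 0.444
te_B = (2 + 4·3 + 4)/6 = 18/6 = 3; σ²_B = ((4−2)/6)² = 0.111
te_C = (5 + 4·11 + 17)/6 = 66/6 = 11; σ²_C = ((17−5)/6)² = 4.000
te_D = (10 + 4·11 + 18)/6 = 72/6 = 12; σ²_D = ((18−10)/6)² = 1.778
te_E = (1 + 4·2 + 9)/6 = 18/6 = 3; σ²_E = ((9−1)/6)² = 1.778
te_F = (3 + 4·8 + 19)/6 = 54/6 = 9; σ²_F = ((19−3)/6)² = 7.111
te_G = (1 + 4·5 + 21)/6 = 42/6 = 7; σ²_G = ((21−1)/6)² = 11.111
te_H = (2 + 4·3 + 4)/6 = 18/6 = 3; σ²_H = ((4−2)/6)² = 0.111
te_I = (7 + 4·12 + 29)/6 = 84/6 = 14; σ²_I = ((29−7)/6)² = 13.444
te_J = (4 + 4·8 + 12)/6 = 48/6 = 8; σ²_J = ((12−4)/6)² = 1.778

Forward pass:
ES_A = 0; EF_A = 9
ES_B = 0; EF_B = 3
ES_C = 0; EF_C = 11
ES_D = 0; EF_D = 12
ES_E = max(EF_B=3, EF_D=12) = 12; EF_E = 12+3 = 15
ES_F = max(EF_D=12, EF_E=15) = 15; EF_F = 15+9 = 24
ES_G = max(EF_B=3, EF_D=12) = 12; EF_G = 12+7 = 19
ES_H = 11; EF_H = 11+3 = 14
ES_I = max(EF_C=11, EF_D=12) = 12; EF_I = 12+14 = 26
ES_J = max(EF_A=9, EF_F=24, EF_G=19, EF_H=14, EF_I=26) = 26; EF_J = 26+8 = 34
Expected project duration μ = 34 weeks. Critical path: D → I → J.

Variance along critical path = 1.778 + 13.444 + 1.778 = 17.000; σ = √17.000 = 4.123 weeks.
Z = (41 − 34) / 4.123 = 1.698
P(T ≤ 41) = Φ(1.698) ≈ 0.955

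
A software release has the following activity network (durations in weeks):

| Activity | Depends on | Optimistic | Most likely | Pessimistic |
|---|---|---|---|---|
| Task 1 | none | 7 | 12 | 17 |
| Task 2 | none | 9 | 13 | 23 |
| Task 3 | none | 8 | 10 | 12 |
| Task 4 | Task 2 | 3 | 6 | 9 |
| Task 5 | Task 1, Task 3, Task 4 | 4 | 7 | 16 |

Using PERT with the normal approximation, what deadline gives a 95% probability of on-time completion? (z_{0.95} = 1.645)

te_Task 1 = (7 + 4·12 + 17)/6 = 72/6 = 12; σ²_Task 1 = ((17−7)/6)² = 2.778
te_Task 2 = (9 + 4·13 + 23)/6 = 84/6 = 14; σ²_Task 2 = ((23−9)/6)² = 5.444
te_Task 3 = (8 + 4·10 + 12)/6 = 60/6 = 10; σ²_Task 3 = ((12−8)/6)² = 0.444
te_Task 4 = (3 + 4·6 + 9)/6 = 36/6 = 6; σ²_Task 4 = ((9−3)/6)² = 1.000
te_Task 5 = (4 + 4·7 + 16)/6 = 48/6 = 8; σ²_Task 5 = ((16−4)/6)² = 4.000

Forward pass:
ES_Task 1 = 0; EF_Task 1 = 12
ES_Task 2 = 0; EF_Task 2 = 14
ES_Task 3 = 0; EF_Task 3 = 10
ES_Task 4 = 14; EF_Task 4 = 14+6 = 20
ES_Task 5 = max(EF_Task 1=12, EF_Task 3=10, EF_Task 4=20) = 20; EF_Task 5 = 20+8 = 28
Expected project duration μ = 28 weeks. Critical path: Task 2 → Task 4 → Task 5.

Variance along critical path = 5.444 + 1.000 + 4.000 = 10.444; σ = 3.232 weeks.
D = μ + z·σ = 28 + 1.645·3.232 = 33.3 weeks

33.3 weeks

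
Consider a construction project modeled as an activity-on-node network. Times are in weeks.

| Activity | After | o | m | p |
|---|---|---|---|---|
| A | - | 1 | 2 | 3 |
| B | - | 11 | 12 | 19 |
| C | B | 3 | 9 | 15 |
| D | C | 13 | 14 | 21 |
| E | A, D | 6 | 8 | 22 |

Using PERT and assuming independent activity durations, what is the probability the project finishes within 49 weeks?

0.699

te_A = (1 + 4·2 + 3)/6 = 12/6 = 2; σ²_A = ((3−1)/6)² = 0.111
te_B = (11 + 4·12 + 19)/6 = 78/6 = 13; σ²_B = ((19−11)/6)² = 1.778
te_C = (3 + 4·9 + 15)/6 = 54/6 = 9; σ²_C = ((15−3)/6)² = 4.000
te_D = (13 + 4·14 + 21)/6 = 90/6 = 15; σ²_D = ((21−13)/6)² = 1.778
te_E = (6 + 4·8 + 22)/6 = 60/6 = 10; σ²_E = ((22−6)/6)² = 7.111

Forward pass:
ES_A = 0; EF_A = 2
ES_B = 0; EF_B = 13
ES_C = 13; EF_C = 13+9 = 22
ES_D = 22; EF_D = 22+15 = 37
ES_E = max(EF_A=2, EF_D=37) = 37; EF_E = 37+10 = 47
Expected project duration μ = 47 weeks. Critical path: B → C → D → E.

Variance along critical path = 1.778 + 4.000 + 1.778 + 7.111 = 14.667; σ = √14.667 = 3.830 weeks.
Z = (49 − 47) / 3.830 = 0.522
P(T ≤ 49) = Φ(0.522) ≈ 0.699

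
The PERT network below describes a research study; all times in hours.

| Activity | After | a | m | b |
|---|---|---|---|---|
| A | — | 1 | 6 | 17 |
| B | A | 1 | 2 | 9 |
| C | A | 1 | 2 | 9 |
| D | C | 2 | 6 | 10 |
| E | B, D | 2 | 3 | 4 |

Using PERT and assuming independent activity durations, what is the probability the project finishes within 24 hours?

0.936

te_A = (1 + 4·6 + 17)/6 = 42/6 = 7; σ²_A = ((17−1)/6)² = 7.111
te_B = (1 + 4·2 + 9)/6 = 18/6 = 3; σ²_B = ((9−1)/6)² = 1.778
te_C = (1 + 4·2 + 9)/6 = 18/6 = 3; σ²_C = ((9−1)/6)² = 1.778
te_D = (2 + 4·6 + 10)/6 = 36/6 = 6; σ²_D = ((10−2)/6)² = 1.778
te_E = (2 + 4·3 + 4)/6 = 18/6 = 3; σ²_E = ((4−2)/6)² = 0.111

Forward pass:
ES_A = 0; EF_A = 7
ES_B = 7; EF_B = 7+3 = 10
ES_C = 7; EF_C = 7+3 = 10
ES_D = 10; EF_D = 10+6 = 16
ES_E = max(EF_B=10, EF_D=16) = 16; EF_E = 16+3 = 19
Expected project duration μ = 19 hours. Critical path: A → C → D → E.

Variance along critical path = 7.111 + 1.778 + 1.778 + 0.111 = 10.778; σ = √10.778 = 3.283 hours.
Z = (24 − 19) / 3.283 = 1.523
P(T ≤ 24) = Φ(1.523) ≈ 0.936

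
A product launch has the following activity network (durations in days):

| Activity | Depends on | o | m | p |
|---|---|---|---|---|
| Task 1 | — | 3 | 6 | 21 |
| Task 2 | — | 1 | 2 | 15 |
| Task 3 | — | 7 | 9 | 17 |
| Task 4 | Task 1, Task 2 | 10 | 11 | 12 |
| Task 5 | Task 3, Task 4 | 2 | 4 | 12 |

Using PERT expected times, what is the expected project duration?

24 days

te_Task 1 = (3 + 4·6 + 21)/6 = 48/6 = 8
te_Task 2 = (1 + 4·2 + 15)/6 = 24/6 = 4
te_Task 3 = (7 + 4·9 + 17)/6 = 60/6 = 10
te_Task 4 = (10 + 4·11 + 12)/6 = 66/6 = 11
te_Task 5 = (2 + 4·4 + 12)/6 = 30/6 = 5

Forward pass:
ES_Task 1 = 0; EF_Task 1 = 8
ES_Task 2 = 0; EF_Task 2 = 4
ES_Task 3 = 0; EF_Task 3 = 10
ES_Task 4 = max(EF_Task 1=8, EF_Task 2=4) = 8; EF_Task 4 = 8+11 = 19
ES_Task 5 = max(EF_Task 3=10, EF_Task 4=19) = 19; EF_Task 5 = 19+5 = 24
Expected project duration μ = 24 days. Critical path: Task 1 → Task 4 → Task 5.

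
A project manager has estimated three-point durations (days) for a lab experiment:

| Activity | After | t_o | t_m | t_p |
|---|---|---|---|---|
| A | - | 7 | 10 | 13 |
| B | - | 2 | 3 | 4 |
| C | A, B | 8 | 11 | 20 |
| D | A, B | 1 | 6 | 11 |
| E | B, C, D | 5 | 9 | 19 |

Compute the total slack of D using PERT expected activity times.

6 days

te_A = (7 + 4·10 + 13)/6 = 60/6 = 10
te_B = (2 + 4·3 + 4)/6 = 18/6 = 3
te_C = (8 + 4·11 + 20)/6 = 72/6 = 12
te_D = (1 + 4·6 + 11)/6 = 36/6 = 6
te_E = (5 + 4·9 + 19)/6 = 60/6 = 10

Forward pass:
ES_A = 0; EF_A = 10
ES_B = 0; EF_B = 3
ES_C = max(EF_A=10, EF_B=3) = 10; EF_C = 10+12 = 22
ES_D = max(EF_A=10, EF_B=3) = 10; EF_D = 10+6 = 16
ES_E = max(EF_B=3, EF_C=22, EF_D=16) = 22; EF_E = 22+10 = 32
Expected project duration μ = 32 days. Critical path: A → C → E.

Backward pass:
LF_E = 32; LS_E = 32−10 = 22
LF_D = LS_E = 22; LS_D = 22−6 = 16
LF_C = LS_E = 22; LS_C = 22−12 = 10
LF_B = min(LS_C=10, LS_D=16, LS_E=22) = 10; LS_B = 10−3 = 7
LF_A = min(LS_C=10, LS_D=16) = 10; LS_A = 10−10 = 0
Slack_D = LS_D − ES_D = 16 − 10 = 6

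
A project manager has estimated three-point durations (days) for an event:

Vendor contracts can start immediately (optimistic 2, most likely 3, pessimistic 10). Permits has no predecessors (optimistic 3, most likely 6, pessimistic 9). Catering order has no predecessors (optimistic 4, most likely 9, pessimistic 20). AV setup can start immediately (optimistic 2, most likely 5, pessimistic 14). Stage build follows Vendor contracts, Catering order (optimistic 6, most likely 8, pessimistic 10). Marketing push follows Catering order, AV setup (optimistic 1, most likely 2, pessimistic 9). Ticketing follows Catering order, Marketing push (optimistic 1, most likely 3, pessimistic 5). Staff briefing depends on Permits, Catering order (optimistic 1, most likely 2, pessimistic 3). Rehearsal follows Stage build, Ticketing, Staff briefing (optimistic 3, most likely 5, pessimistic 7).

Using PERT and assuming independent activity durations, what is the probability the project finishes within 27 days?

0.921

te_Vendor contracts = (2 + 4·3 + 10)/6 = 24/6 = 4; σ²_Vendor contracts = ((10−2)/6)² = 1.778
te_Permits = (3 + 4·6 + 9)/6 = 36/6 = 6; σ²_Permits = ((9−3)/6)² = 1.000
te_Catering order = (4 + 4·9 + 20)/6 = 60/6 = 10; σ²_Catering order = ((20−4)/6)² = 7.111
te_AV setup = (2 + 4·5 + 14)/6 = 36/6 = 6; σ²_AV setup = ((14−2)/6)² = 4.000
te_Stage build = (6 + 4·8 + 10)/6 = 48/6 = 8; σ²_Stage build = ((10−6)/6)² = 0.444
te_Marketing push = (1 + 4·2 + 9)/6 = 18/6 = 3; σ²_Marketing push = ((9−1)/6)² = 1.778
te_Ticketing = (1 + 4·3 + 5)/6 = 18/6 = 3; σ²_Ticketing = ((5−1)/6)² = 0.444
te_Staff briefing = (1 + 4·2 + 3)/6 = 12/6 = 2; σ²_Staff briefing = ((3−1)/6)² = 0.111
te_Rehearsal = (3 + 4·5 + 7)/6 = 30/6 = 5; σ²_Rehearsal = ((7−3)/6)² = 0.444

Forward pass:
ES_Vendor contracts = 0; EF_Vendor contracts = 4
ES_Permits = 0; EF_Permits = 6
ES_Catering order = 0; EF_Catering order = 10
ES_AV setup = 0; EF_AV setup = 6
ES_Stage build = max(EF_Vendor contracts=4, EF_Catering order=10) = 10; EF_Stage build = 10+8 = 18
ES_Marketing push = max(EF_Catering order=10, EF_AV setup=6) = 10; EF_Marketing push = 10+3 = 13
ES_Ticketing = max(EF_Catering order=10, EF_Marketing push=13) = 13; EF_Ticketing = 13+3 = 16
ES_Staff briefing = max(EF_Permits=6, EF_Catering order=10) = 10; EF_Staff briefing = 10+2 = 12
ES_Rehearsal = max(EF_Stage build=18, EF_Ticketing=16, EF_Staff briefing=12) = 18; EF_Rehearsal = 18+5 = 23
Expected project duration μ = 23 days. Critical path: Catering order → Stage build → Rehearsal.

Variance along critical path = 7.111 + 0.444 + 0.444 = 8.000; σ = √8.000 = 2.828 days.
Z = (27 − 23) / 2.828 = 1.414
P(T ≤ 27) = Φ(1.414) ≈ 0.921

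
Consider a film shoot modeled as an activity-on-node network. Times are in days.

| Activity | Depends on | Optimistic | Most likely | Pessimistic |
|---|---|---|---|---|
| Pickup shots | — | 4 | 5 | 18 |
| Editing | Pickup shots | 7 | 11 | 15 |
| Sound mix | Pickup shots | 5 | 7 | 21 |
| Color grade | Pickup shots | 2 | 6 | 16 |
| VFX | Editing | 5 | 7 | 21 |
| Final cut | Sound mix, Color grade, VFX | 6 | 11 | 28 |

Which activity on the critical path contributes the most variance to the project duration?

Final cut

te_Pickup shots = (4 + 4·5 + 18)/6 = 42/6 = 7; σ²_Pickup shots = ((18−4)/6)² = 5.444
te_Editing = (7 + 4·11 + 15)/6 = 66/6 = 11; σ²_Editing = ((15−7)/6)² = 1.778
te_Sound mix = (5 + 4·7 + 21)/6 = 54/6 = 9; σ²_Sound mix = ((21−5)/6)² = 7.111
te_Color grade = (2 + 4·6 + 16)/6 = 42/6 = 7; σ²_Color grade = ((16−2)/6)² = 5.444
te_VFX = (5 + 4·7 + 21)/6 = 54/6 = 9; σ²_VFX = ((21−5)/6)² = 7.111
te_Final cut = (6 + 4·11 + 28)/6 = 78/6 = 13; σ²_Final cut = ((28−6)/6)² = 13.444

Forward pass:
ES_Pickup shots = 0; EF_Pickup shots = 7
ES_Editing = 7; EF_Editing = 7+11 = 18
ES_Sound mix = 7; EF_Sound mix = 7+9 = 16
ES_Color grade = 7; EF_Color grade = 7+7 = 14
ES_VFX = 18; EF_VFX = 18+9 = 27
ES_Final cut = max(EF_Sound mix=16, EF_Color grade=14, EF_VFX=27) = 27; EF_Final cut = 27+13 = 40
Expected project duration μ = 40 days. Critical path: Pickup shots → Editing → VFX → Final cut.

Variances on critical path: σ²_Pickup shots=5.444, σ²_Editing=1.778, σ²_VFX=7.111, σ²_Final cut=13.444.
Largest is σ²_Final cut = 13.444.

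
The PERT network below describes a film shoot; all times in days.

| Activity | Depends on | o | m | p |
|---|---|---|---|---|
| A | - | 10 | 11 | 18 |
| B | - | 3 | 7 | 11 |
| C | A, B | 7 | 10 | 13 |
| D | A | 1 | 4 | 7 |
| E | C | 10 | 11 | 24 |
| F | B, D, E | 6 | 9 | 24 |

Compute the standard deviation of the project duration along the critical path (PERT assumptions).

te_A = (10 + 4·11 + 18)/6 = 72/6 = 12; σ²_A = ((18−10)/6)² = 1.778
te_B = (3 + 4·7 + 11)/6 = 42/6 = 7; σ²_B = ((11−3)/6)² = 1.778
te_C = (7 + 4·10 + 13)/6 = 60/6 = 10; σ²_C = ((13−7)/6)² = 1.000
te_D = (1 + 4·4 + 7)/6 = 24/6 = 4; σ²_D = ((7−1)/6)² = 1.000
te_E = (10 + 4·11 + 24)/6 = 78/6 = 13; σ²_E = ((24−10)/6)² = 5.444
te_F = (6 + 4·9 + 24)/6 = 66/6 = 11; σ²_F = ((24−6)/6)² = 9.000

Forward pass:
ES_A = 0; EF_A = 12
ES_B = 0; EF_B = 7
ES_C = max(EF_A=12, EF_B=7) = 12; EF_C = 12+10 = 22
ES_D = 12; EF_D = 12+4 = 16
ES_E = 22; EF_E = 22+13 = 35
ES_F = max(EF_B=7, EF_D=16, EF_E=35) = 35; EF_F = 35+11 = 46
Expected project duration μ = 46 days. Critical path: A → C → E → F.

Variance along critical path = 1.778 + 1.000 + 5.444 + 9.000 = 17.222
σ = √17.222 = 4.150 days

4.15 days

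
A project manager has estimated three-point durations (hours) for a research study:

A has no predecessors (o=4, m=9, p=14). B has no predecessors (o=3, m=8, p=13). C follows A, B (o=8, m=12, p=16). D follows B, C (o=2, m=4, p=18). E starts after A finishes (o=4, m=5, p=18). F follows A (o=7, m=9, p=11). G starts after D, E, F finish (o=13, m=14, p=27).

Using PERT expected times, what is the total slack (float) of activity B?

1 hours

te_A = (4 + 4·9 + 14)/6 = 54/6 = 9
te_B = (3 + 4·8 + 13)/6 = 48/6 = 8
te_C = (8 + 4·12 + 16)/6 = 72/6 = 12
te_D = (2 + 4·4 + 18)/6 = 36/6 = 6
te_E = (4 + 4·5 + 18)/6 = 42/6 = 7
te_F = (7 + 4·9 + 11)/6 = 54/6 = 9
te_G = (13 + 4·14 + 27)/6 = 96/6 = 16

Forward pass:
ES_A = 0; EF_A = 9
ES_B = 0; EF_B = 8
ES_C = max(EF_A=9, EF_B=8) = 9; EF_C = 9+12 = 21
ES_D = max(EF_B=8, EF_C=21) = 21; EF_D = 21+6 = 27
ES_E = 9; EF_E = 9+7 = 16
ES_F = 9; EF_F = 9+9 = 18
ES_G = max(EF_D=27, EF_E=16, EF_F=18) = 27; EF_G = 27+16 = 43
Expected project duration μ = 43 hours. Critical path: A → C → D → G.

Backward pass:
LF_G = 43; LS_G = 43−16 = 27
LF_F = LS_G = 27; LS_F = 27−9 = 18
LF_E = LS_G = 27; LS_E = 27−7 = 20
LF_D = LS_G = 27; LS_D = 27−6 = 21
LF_C = LS_D = 21; LS_C = 21−12 = 9
LF_B = min(LS_C=9, LS_D=21) = 9; LS_B = 9−8 = 1
LF_A = min(LS_C=9, LS_E=20, LS_F=18) = 9; LS_A = 9−9 = 0
Slack_B = LS_B − ES_B = 1 − 0 = 1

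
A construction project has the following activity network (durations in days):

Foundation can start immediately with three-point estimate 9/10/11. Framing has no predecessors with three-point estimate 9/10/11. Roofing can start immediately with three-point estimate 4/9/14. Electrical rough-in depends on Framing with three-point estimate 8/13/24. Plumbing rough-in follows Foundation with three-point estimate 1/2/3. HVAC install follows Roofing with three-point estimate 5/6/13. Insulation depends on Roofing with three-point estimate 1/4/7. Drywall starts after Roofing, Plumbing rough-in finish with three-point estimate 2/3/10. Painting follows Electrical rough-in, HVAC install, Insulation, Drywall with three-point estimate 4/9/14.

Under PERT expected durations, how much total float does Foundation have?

8 days

te_Foundation = (9 + 4·10 + 11)/6 = 60/6 = 10
te_Framing = (9 + 4·10 + 11)/6 = 60/6 = 10
te_Roofing = (4 + 4·9 + 14)/6 = 54/6 = 9
te_Electrical rough-in = (8 + 4·13 + 24)/6 = 84/6 = 14
te_Plumbing rough-in = (1 + 4·2 + 3)/6 = 12/6 = 2
te_HVAC install = (5 + 4·6 + 13)/6 = 42/6 = 7
te_Insulation = (1 + 4·4 + 7)/6 = 24/6 = 4
te_Drywall = (2 + 4·3 + 10)/6 = 24/6 = 4
te_Painting = (4 + 4·9 + 14)/6 = 54/6 = 9

Forward pass:
ES_Foundation = 0; EF_Foundation = 10
ES_Framing = 0; EF_Framing = 10
ES_Roofing = 0; EF_Roofing = 9
ES_Electrical rough-in = 10; EF_Electrical rough-in = 10+14 = 24
ES_Plumbing rough-in = 10; EF_Plumbing rough-in = 10+2 = 12
ES_HVAC install = 9; EF_HVAC install = 9+7 = 16
ES_Insulation = 9; EF_Insulation = 9+4 = 13
ES_Drywall = max(EF_Roofing=9, EF_Plumbing rough-in=12) = 12; EF_Drywall = 12+4 = 16
ES_Painting = max(EF_Electrical rough-in=24, EF_HVAC install=16, EF_Insulation=13, EF_Drywall=16) = 24; EF_Painting = 24+9 = 33
Expected project duration μ = 33 days. Critical path: Framing → Electrical rough-in → Painting.

Backward pass:
LF_Painting = 33; LS_Painting = 33−9 = 24
LF_Drywall = LS_Painting = 24; LS_Drywall = 24−4 = 20
LF_Insulation = LS_Painting = 24; LS_Insulation = 24−4 = 20
LF_HVAC install = LS_Painting = 24; LS_HVAC install = 24−7 = 17
LF_Plumbing rough-in = LS_Drywall = 20; LS_Plumbing rough-in = 20−2 = 18
LF_Electrical rough-in = LS_Painting = 24; LS_Electrical rough-in = 24−14 = 10
LF_Roofing = min(LS_HVAC install=17, LS_Insulation=20, LS_Drywall=20) = 17; LS_Roofing = 17−9 = 8
LF_Framing = LS_Electrical rough-in = 10; LS_Framing = 10−10 = 0
LF_Foundation = LS_Plumbing rough-in = 18; LS_Foundation = 18−10 = 8
Slack_Foundation = LS_Foundation − ES_Foundation = 8 − 0 = 8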